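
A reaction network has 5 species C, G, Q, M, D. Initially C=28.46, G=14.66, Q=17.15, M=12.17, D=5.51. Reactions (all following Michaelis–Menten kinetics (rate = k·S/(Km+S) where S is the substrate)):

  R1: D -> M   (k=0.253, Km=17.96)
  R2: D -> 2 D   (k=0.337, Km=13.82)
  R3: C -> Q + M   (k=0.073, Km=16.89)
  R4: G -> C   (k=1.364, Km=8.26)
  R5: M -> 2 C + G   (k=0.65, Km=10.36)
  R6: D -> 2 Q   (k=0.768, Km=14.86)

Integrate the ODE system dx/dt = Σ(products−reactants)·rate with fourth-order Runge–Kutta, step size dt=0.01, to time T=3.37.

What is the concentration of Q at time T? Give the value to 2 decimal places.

Q at T = 18.66

RK4 with dt=0.01: 337 steps to T=3.37. Trajectory (selected grid times):
t=0.00: C=28.46 G=14.66 Q=17.15 M=12.17 D=5.51
t=0.37: C=29.02 G=14.47 Q=17.32 M=12.08 D=5.45
t=0.75: C=29.60 G=14.27 Q=17.49 M=11.99 D=5.38
t=1.12: C=30.16 G=14.08 Q=17.66 M=11.90 D=5.32
t=1.50: C=30.73 G=13.89 Q=17.83 M=11.80 D=5.26
t=1.87: C=31.29 G=13.70 Q=18.00 M=11.71 D=5.20
t=2.25: C=31.85 G=13.51 Q=18.17 M=11.62 D=5.14
t=2.62: C=32.40 G=13.32 Q=18.33 M=11.54 D=5.08
t=3.00: C=32.96 G=13.13 Q=18.50 M=11.44 D=5.01
t=3.37: C=33.50 G=12.95 Q=18.66 M=11.36 D=4.96
Read off Q at T=3.37: 18.66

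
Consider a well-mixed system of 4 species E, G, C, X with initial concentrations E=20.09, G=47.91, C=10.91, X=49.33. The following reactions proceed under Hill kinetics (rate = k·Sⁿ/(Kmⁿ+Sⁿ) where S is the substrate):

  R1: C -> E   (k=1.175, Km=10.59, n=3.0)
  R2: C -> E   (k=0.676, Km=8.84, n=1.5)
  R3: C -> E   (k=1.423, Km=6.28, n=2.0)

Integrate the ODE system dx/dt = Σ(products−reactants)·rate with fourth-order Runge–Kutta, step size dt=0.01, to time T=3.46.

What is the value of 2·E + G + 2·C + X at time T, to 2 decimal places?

Check how each reaction changes W = 2·E + G + 2·C + X (weight of products minus weight of reactants):
R1: C -> E: (2·1) − (2·1) = 2 − 2 = 0
R2: C -> E: (2·1) − (2·1) = 2 − 2 = 0
R3: C -> E: (2·1) − (2·1) = 2 − 2 = 0
Every reaction leaves W unchanged, so W is conserved and no simulation is needed: W(T) = W(0) = 2·20.09 + 47.91 + 2·10.91 + 49.33 = 159.24

Value at T = 159.24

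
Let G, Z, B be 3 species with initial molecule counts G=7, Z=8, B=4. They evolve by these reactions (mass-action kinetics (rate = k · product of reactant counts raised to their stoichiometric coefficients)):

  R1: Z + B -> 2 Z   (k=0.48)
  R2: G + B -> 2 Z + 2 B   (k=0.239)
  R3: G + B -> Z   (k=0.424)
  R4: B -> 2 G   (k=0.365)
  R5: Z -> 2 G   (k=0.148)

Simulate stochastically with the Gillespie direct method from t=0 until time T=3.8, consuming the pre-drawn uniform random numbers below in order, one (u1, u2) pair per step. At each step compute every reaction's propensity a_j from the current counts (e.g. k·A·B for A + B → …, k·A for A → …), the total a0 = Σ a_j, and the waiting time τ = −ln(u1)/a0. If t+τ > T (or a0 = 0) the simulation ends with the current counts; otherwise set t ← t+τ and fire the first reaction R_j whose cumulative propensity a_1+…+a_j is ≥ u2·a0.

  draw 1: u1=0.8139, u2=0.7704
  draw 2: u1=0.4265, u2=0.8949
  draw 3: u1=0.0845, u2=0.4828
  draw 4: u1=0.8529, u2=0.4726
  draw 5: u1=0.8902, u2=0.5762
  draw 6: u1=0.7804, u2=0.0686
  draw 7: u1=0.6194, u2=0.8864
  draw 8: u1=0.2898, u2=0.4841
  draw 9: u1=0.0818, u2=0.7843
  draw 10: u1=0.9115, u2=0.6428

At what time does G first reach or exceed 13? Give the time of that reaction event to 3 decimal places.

t=0.000: G=7 Z=8 B=4
Draw 1: a1=15.360, a2=6.692, a3=11.872, a4=1.460, a5=1.184, a0=36.568; τ=−ln(0.8139)/36.568=0.006 → t=0.006; u2·a0=0.7704·36.568=28.172; a1+a2=22.052 < 28.172 ≤ a1+…+a3=33.924 → R3 fires; G=6 Z=9 B=3
Draw 2: a1=12.960, a2=4.302, a3=7.632, a4=1.095, a5=1.332, a0=27.321; τ=−ln(0.4265)/27.321=0.031 → t=0.037; u2·a0=0.8949·27.321=24.450; a1+a2=17.262 < 24.450 ≤ a1+…+a3=24.894 → R3 fires; G=5 Z=10 B=2
Draw 3: a1=9.600, a2=2.390, a3=4.240, a4=0.730, a5=1.480, a0=18.440; τ=−ln(0.0845)/18.440=0.134 → t=0.171; u2·a0=0.4828·18.440=8.903 ≤ a1=9.600 → R1 fires; G=5 Z=11 B=1
Draw 4: a1=5.280, a2=1.195, a3=2.120, a4=0.365, a5=1.628, a0=10.588; τ=−ln(0.8529)/10.588=0.015 → t=0.186; u2·a0=0.4726·10.588=5.004 ≤ a1=5.280 → R1 fires; G=5 Z=12 B=0
Draw 5: a1=0.000, a2=0.000, a3=0.000, a4=0.000, a5=1.776, a0=1.776; τ=−ln(0.8902)/1.776=0.065 → t=0.251; u2·a0=0.5762·1.776=1.023; a1+…+a4=0.000 < 1.023 ≤ a1+…+a5=1.776 → R5 fires; G=7 Z=11 B=0
Draw 6: a1=0.000, a2=0.000, a3=0.000, a4=0.000, a5=1.628, a0=1.628; τ=−ln(0.7804)/1.628=0.152 → t=0.404; u2·a0=0.0686·1.628=0.112; a1+…+a4=0.000 < 0.112 ≤ a1+…+a5=1.628 → R5 fires; G=9 Z=10 B=0
Draw 7: a1=0.000, a2=0.000, a3=0.000, a4=0.000, a5=1.480, a0=1.480; τ=−ln(0.6194)/1.480=0.324 → t=0.727; u2·a0=0.8864·1.480=1.312; a1+…+a4=0.000 < 1.312 ≤ a1+…+a5=1.480 → R5 fires; G=11 Z=9 B=0
Draw 8: a1=0.000, a2=0.000, a3=0.000, a4=0.000, a5=1.332, a0=1.332; τ=−ln(0.2898)/1.332=0.930 → t=1.657; u2·a0=0.4841·1.332=0.645; a1+…+a4=0.000 < 0.645 ≤ a1+…+a5=1.332 → R5 fires; G=13 Z=8 B=0
Draw 9: a1=0.000, a2=0.000, a3=0.000, a4=0.000, a5=1.184, a0=1.184; τ=−ln(0.0818)/1.184=2.114 → t=3.772; u2·a0=0.7843·1.184=0.929; a1+…+a4=0.000 < 0.929 ≤ a1+…+a5=1.184 → R5 fires; G=15 Z=7 B=0
Draw 10: a1=0.000, a2=0.000, a3=0.000, a4=0.000, a5=1.036, a0=1.036; τ=−ln(0.9115)/1.036=0.089 → t=3.861 > T=3.8: stop.
G first becomes ≥ 13 when it reaches 13 at the event at t=1.657.

Threshold first reached at t = 1.657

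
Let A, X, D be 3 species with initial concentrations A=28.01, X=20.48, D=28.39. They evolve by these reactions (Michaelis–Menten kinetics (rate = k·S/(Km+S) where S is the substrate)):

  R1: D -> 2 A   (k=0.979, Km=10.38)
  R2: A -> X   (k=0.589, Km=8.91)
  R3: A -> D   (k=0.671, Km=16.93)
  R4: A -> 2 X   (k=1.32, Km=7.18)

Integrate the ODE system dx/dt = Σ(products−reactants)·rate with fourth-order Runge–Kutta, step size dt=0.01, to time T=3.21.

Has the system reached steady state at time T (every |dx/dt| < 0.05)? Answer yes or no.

Steady state at T: no

RK4 with dt=0.01: 321 steps to T=3.21. Trajectory (selected grid times):
t=0.00: A=28.01 X=20.48 D=28.39
t=0.36: A=27.84 X=21.40 D=28.28
t=0.71: A=27.67 X=22.29 D=28.18
t=1.07: A=27.50 X=23.20 D=28.07
t=1.43: A=27.33 X=24.11 D=27.96
t=1.78: A=27.16 X=25.00 D=27.86
t=2.14: A=26.99 X=25.91 D=27.75
t=2.50: A=26.82 X=26.82 D=27.64
t=2.85: A=26.65 X=27.70 D=27.54
t=3.21: A=26.48 X=28.61 D=27.43
Rates at T: R1=0.7102, R2=0.4407, R3=0.4093, R4=1.0385
dx/dt at T (Σ net stoichiometry × rate): A=-0.4681, X=+2.5177, D=-0.3009
Largest |dx/dt| is |+2.5177| (X) ≥ 0.05 → not steady.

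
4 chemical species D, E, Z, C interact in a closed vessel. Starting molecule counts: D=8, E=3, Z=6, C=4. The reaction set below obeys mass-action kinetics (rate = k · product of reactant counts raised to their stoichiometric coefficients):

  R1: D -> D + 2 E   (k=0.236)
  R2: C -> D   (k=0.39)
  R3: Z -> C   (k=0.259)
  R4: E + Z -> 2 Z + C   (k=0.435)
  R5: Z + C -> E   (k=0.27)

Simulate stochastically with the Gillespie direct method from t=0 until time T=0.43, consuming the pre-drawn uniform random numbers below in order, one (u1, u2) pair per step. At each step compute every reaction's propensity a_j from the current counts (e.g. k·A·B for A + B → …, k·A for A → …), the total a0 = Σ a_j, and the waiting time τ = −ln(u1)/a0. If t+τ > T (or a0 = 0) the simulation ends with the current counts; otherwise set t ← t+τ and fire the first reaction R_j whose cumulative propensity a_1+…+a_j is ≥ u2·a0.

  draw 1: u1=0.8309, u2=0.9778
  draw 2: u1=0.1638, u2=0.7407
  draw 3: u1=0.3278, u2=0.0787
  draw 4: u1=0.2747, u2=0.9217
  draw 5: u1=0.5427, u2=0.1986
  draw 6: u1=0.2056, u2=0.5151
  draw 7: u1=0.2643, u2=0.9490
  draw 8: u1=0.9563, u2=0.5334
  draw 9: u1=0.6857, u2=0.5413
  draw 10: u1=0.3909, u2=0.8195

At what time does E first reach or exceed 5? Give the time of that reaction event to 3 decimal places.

Threshold first reached at t = 0.173

t=0.000: D=8 E=3 Z=6 C=4
Draw 1: a1=1.888, a2=1.560, a3=1.554, a4=7.830, a5=6.480, a0=19.312; τ=−ln(0.8309)/19.312=0.010 → t=0.010; u2·a0=0.9778·19.312=18.883; a1+…+a4=12.832 < 18.883 ≤ a1+…+a5=19.312 → R5 fires; D=8 E=4 Z=5 C=3
Draw 2: a1=1.888, a2=1.170, a3=1.295, a4=8.700, a5=4.050, a0=17.103; τ=−ln(0.1638)/17.103=0.106 → t=0.115; u2·a0=0.7407·17.103=12.668; a1+…+a3=4.353 < 12.668 ≤ a1+…+a4=13.053 → R4 fires; D=8 E=3 Z=6 C=4
Draw 3: a1=1.888, a2=1.560, a3=1.554, a4=7.830, a5=6.480, a0=19.312; τ=−ln(0.3278)/19.312=0.058 → t=0.173; u2·a0=0.0787·19.312=1.520 ≤ a1=1.888 → R1 fires; D=8 E=5 Z=6 C=4
Draw 4: a1=1.888, a2=1.560, a3=1.554, a4=13.050, a5=6.480, a0=24.532; τ=−ln(0.2747)/24.532=0.053 → t=0.226; u2·a0=0.9217·24.532=22.611; a1+…+a4=18.052 < 22.611 ≤ a1+…+a5=24.532 → R5 fires; D=8 E=6 Z=5 C=3
Draw 5: a1=1.888, a2=1.170, a3=1.295, a4=13.050, a5=4.050, a0=21.453; τ=−ln(0.5427)/21.453=0.028 → t=0.254; u2·a0=0.1986·21.453=4.261; a1+a2=3.058 < 4.261 ≤ a1+…+a3=4.353 → R3 fires; D=8 E=6 Z=4 C=4
Draw 6: a1=1.888, a2=1.560, a3=1.036, a4=10.440, a5=4.320, a0=19.244; τ=−ln(0.2056)/19.244=0.082 → t=0.336; u2·a0=0.5151·19.244=9.913; a1+…+a3=4.484 < 9.913 ≤ a1+…+a4=14.924 → R4 fires; D=8 E=5 Z=5 C=5
Draw 7: a1=1.888, a2=1.950, a3=1.295, a4=10.875, a5=6.750, a0=22.758; τ=−ln(0.2643)/22.758=0.058 → t=0.395; u2·a0=0.9490·22.758=21.597; a1+…+a4=16.008 < 21.597 ≤ a1+…+a5=22.758 → R5 fires; D=8 E=6 Z=4 C=4
Draw 8: a1=1.888, a2=1.560, a3=1.036, a4=10.440, a5=4.320, a0=19.244; τ=−ln(0.9563)/19.244=0.002 → t=0.397; u2·a0=0.5334·19.244=10.265; a1+…+a3=4.484 < 10.265 ≤ a1+…+a4=14.924 → R4 fires; D=8 E=5 Z=5 C=5
Draw 9: a1=1.888, a2=1.950, a3=1.295, a4=10.875, a5=6.750, a0=22.758; τ=−ln(0.6857)/22.758=0.017 → t=0.414; u2·a0=0.5413·22.758=12.319; a1+…+a3=5.133 < 12.319 ≤ a1+…+a4=16.008 → R4 fires; D=8 E=4 Z=6 C=6
Draw 10: a1=1.888, a2=2.340, a3=1.554, a4=10.440, a5=9.720, a0=25.942; τ=−ln(0.3909)/25.942=0.036 → t=0.450 > T=0.43: stop.
E first becomes ≥ 5 when it reaches 5 at the event at t=0.173.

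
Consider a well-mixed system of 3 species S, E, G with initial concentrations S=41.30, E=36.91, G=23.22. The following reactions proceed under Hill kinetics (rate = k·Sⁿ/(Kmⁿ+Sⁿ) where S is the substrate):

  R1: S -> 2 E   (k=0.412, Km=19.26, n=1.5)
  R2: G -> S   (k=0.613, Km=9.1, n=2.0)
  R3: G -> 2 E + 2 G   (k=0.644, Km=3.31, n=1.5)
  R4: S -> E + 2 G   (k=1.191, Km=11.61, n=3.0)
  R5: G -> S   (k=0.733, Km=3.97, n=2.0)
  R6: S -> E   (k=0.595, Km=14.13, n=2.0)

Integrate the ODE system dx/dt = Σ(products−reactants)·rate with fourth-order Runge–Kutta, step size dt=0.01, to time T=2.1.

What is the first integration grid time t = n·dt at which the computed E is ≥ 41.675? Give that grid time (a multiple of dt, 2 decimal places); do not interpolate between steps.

RK4 with dt=0.01: 210 steps to T=2.1. Trajectory (selected grid times):
t=0.00: S=41.30 E=36.91 G=23.22
t=0.23: S=41.12 E=37.73 G=23.61
t=0.47: S=40.94 E=38.58 G=24.02
t=0.70: S=40.77 E=39.39 G=24.41
t=0.93: S=40.59 E=40.21 G=24.79
t=1.17: S=40.42 E=41.06 G=25.20
t=1.34: S=40.29 E=41.66 G=25.48
t=1.35: S=40.28 E=41.69 G=25.50
t=1.40: S=40.24 E=41.87 G=25.59
t=1.63: S=40.07 E=42.69 G=25.97
t=1.87: S=39.90 E=43.54 G=26.37
t=2.10: S=39.73 E=44.35 G=26.76
E(1.34)=41.659 < 41.675 but E(1.35)=41.694 ≥ 41.675, so the first grid time is t=1.35.

Threshold first reached at t = 1.35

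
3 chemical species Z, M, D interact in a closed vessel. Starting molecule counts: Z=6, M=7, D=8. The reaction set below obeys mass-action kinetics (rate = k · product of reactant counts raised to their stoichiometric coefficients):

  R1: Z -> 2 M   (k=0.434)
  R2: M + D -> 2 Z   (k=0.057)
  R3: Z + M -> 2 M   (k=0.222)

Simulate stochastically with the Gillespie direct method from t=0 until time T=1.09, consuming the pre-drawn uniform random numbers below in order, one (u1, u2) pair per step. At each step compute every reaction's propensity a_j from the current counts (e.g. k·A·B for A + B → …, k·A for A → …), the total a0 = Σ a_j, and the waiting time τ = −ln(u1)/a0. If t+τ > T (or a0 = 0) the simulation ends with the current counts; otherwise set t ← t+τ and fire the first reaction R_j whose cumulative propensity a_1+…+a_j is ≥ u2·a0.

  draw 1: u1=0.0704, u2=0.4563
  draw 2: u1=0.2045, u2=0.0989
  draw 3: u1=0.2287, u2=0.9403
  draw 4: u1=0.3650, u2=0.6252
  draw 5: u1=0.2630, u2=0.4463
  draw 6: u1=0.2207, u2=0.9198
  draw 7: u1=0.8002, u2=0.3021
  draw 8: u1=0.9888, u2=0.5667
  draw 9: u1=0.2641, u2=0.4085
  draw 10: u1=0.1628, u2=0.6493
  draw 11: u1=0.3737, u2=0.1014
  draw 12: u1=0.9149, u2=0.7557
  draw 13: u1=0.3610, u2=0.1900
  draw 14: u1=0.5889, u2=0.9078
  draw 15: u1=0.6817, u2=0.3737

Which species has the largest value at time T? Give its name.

Dominant species at T: M

t=0.000: Z=6 M=7 D=8
Draw 1: a1=2.604, a2=3.192, a3=9.324, a0=15.120; τ=−ln(0.0704)/15.120=0.176 → t=0.176; u2·a0=0.4563·15.120=6.899; a1+a2=5.796 < 6.899 ≤ a1+…+a3=15.120 → R3 fires; Z=5 M=8 D=8
Draw 2: a1=2.170, a2=3.648, a3=8.880, a0=14.698; τ=−ln(0.2045)/14.698=0.108 → t=0.283; u2·a0=0.0989·14.698=1.454 ≤ a1=2.170 → R1 fires; Z=4 M=10 D=8
Draw 3: a1=1.736, a2=4.560, a3=8.880, a0=15.176; τ=−ln(0.2287)/15.176=0.097 → t=0.381; u2·a0=0.9403·15.176=14.270; a1+a2=6.296 < 14.270 ≤ a1+…+a3=15.176 → R3 fires; Z=3 M=11 D=8
Draw 4: a1=1.302, a2=5.016, a3=7.326, a0=13.644; τ=−ln(0.3650)/13.644=0.074 → t=0.455; u2·a0=0.6252·13.644=8.530; a1+a2=6.318 < 8.530 ≤ a1+…+a3=13.644 → R3 fires; Z=2 M=12 D=8
Draw 5: a1=0.868, a2=5.472, a3=5.328, a0=11.668; τ=−ln(0.2630)/11.668=0.114 → t=0.569; u2·a0=0.4463·11.668=5.207; a1=0.868 < 5.207 ≤ a1+a2=6.340 → R2 fires; Z=4 M=11 D=7
Draw 6: a1=1.736, a2=4.389, a3=9.768, a0=15.893; τ=−ln(0.2207)/15.893=0.095 → t=0.664; u2·a0=0.9198·15.893=14.618; a1+a2=6.125 < 14.618 ≤ a1+…+a3=15.893 → R3 fires; Z=3 M=12 D=7
Draw 7: a1=1.302, a2=4.788, a3=7.992, a0=14.082; τ=−ln(0.8002)/14.082=0.016 → t=0.680; u2·a0=0.3021·14.082=4.254; a1=1.302 < 4.254 ≤ a1+a2=6.090 → R2 fires; Z=5 M=11 D=6
Draw 8: a1=2.170, a2=3.762, a3=12.210, a0=18.142; τ=−ln(0.9888)/18.142=0.001 → t=0.681; u2·a0=0.5667·18.142=10.281; a1+a2=5.932 < 10.281 ≤ a1+…+a3=18.142 → R3 fires; Z=4 M=12 D=6
Draw 9: a1=1.736, a2=4.104, a3=10.656, a0=16.496; τ=−ln(0.2641)/16.496=0.081 → t=0.761; u2·a0=0.4085·16.496=6.739; a1+a2=5.840 < 6.739 ≤ a1+…+a3=16.496 → R3 fires; Z=3 M=13 D=6
Draw 10: a1=1.302, a2=4.446, a3=8.658, a0=14.406; τ=−ln(0.1628)/14.406=0.126 → t=0.887; u2·a0=0.6493·14.406=9.354; a1+a2=5.748 < 9.354 ≤ a1+…+a3=14.406 → R3 fires; Z=2 M=14 D=6
Draw 11: a1=0.868, a2=4.788, a3=6.216, a0=11.872; τ=−ln(0.3737)/11.872=0.083 → t=0.970; u2·a0=0.1014·11.872=1.204; a1=0.868 < 1.204 ≤ a1+a2=5.656 → R2 fires; Z=4 M=13 D=5
Draw 12: a1=1.736, a2=3.705, a3=11.544, a0=16.985; τ=−ln(0.9149)/16.985=0.005 → t=0.975; u2·a0=0.7557·16.985=12.836; a1+a2=5.441 < 12.836 ≤ a1+…+a3=16.985 → R3 fires; Z=3 M=14 D=5
Draw 13: a1=1.302, a2=3.990, a3=9.324, a0=14.616; τ=−ln(0.3610)/14.616=0.070 → t=1.045; u2·a0=0.1900·14.616=2.777; a1=1.302 < 2.777 ≤ a1+a2=5.292 → R2 fires; Z=5 M=13 D=4
Draw 14: a1=2.170, a2=2.964, a3=14.430, a0=19.564; τ=−ln(0.5889)/19.564=0.027 → t=1.072; u2·a0=0.9078·19.564=17.760; a1+a2=5.134 < 17.760 ≤ a1+…+a3=19.564 → R3 fires; Z=4 M=14 D=4
Draw 15: a1=1.736, a2=3.192, a3=12.432, a0=17.360; τ=−ln(0.6817)/17.360=0.022 → t=1.094 > T=1.09: stop.
At T=1.09: Z=4 M=14 D=4; the largest is M.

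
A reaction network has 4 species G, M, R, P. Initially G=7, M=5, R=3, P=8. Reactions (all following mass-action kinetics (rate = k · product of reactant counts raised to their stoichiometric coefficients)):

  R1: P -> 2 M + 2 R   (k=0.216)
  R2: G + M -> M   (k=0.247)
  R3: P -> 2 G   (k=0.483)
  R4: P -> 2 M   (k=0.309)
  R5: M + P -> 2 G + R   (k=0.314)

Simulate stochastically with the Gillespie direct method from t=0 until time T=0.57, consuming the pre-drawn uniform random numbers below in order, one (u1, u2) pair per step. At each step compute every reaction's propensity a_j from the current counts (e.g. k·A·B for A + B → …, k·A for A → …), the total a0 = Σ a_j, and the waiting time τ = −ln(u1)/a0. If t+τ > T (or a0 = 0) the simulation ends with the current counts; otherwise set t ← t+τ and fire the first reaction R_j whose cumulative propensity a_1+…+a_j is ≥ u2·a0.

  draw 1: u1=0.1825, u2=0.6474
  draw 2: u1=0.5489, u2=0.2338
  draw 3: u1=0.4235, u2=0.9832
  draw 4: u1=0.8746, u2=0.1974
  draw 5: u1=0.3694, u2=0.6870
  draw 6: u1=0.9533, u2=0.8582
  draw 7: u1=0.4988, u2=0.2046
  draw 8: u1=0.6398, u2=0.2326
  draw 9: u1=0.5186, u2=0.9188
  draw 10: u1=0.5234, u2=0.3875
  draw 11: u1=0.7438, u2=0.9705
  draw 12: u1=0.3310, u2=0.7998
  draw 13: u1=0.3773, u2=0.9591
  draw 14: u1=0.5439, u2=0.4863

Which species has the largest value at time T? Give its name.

t=0.000: G=7 M=5 R=3 P=8
Draw 1: a1=1.728, a2=8.645, a3=3.864, a4=2.472, a5=12.560, a0=29.269; τ=−ln(0.1825)/29.269=0.058 → t=0.058; u2·a0=0.6474·29.269=18.949; a1+…+a4=16.709 < 18.949 ≤ a1+…+a5=29.269 → R5 fires; G=9 M=4 R=4 P=7
Draw 2: a1=1.512, a2=8.892, a3=3.381, a4=2.163, a5=8.792, a0=24.740; τ=−ln(0.5489)/24.740=0.024 → t=0.082; u2·a0=0.2338·24.740=5.784; a1=1.512 < 5.784 ≤ a1+a2=10.404 → R2 fires; G=8 M=4 R=4 P=7
Draw 3: a1=1.512, a2=7.904, a3=3.381, a4=2.163, a5=8.792, a0=23.752; τ=−ln(0.4235)/23.752=0.036 → t=0.119; u2·a0=0.9832·23.752=23.353; a1+…+a4=14.960 < 23.353 ≤ a1+…+a5=23.752 → R5 fires; G=10 M=3 R=5 P=6
Draw 4: a1=1.296, a2=7.410, a3=2.898, a4=1.854, a5=5.652, a0=19.110; τ=−ln(0.8746)/19.110=0.007 → t=0.126; u2·a0=0.1974·19.110=3.772; a1=1.296 < 3.772 ≤ a1+a2=8.706 → R2 fires; G=9 M=3 R=5 P=6
Draw 5: a1=1.296, a2=6.669, a3=2.898, a4=1.854, a5=5.652, a0=18.369; τ=−ln(0.3694)/18.369=0.054 → t=0.180; u2·a0=0.6870·18.369=12.620; a1+…+a3=10.863 < 12.620 ≤ a1+…+a4=12.717 → R4 fires; G=9 M=5 R=5 P=5
Draw 6: a1=1.080, a2=11.115, a3=2.415, a4=1.545, a5=7.850, a0=24.005; τ=−ln(0.9533)/24.005=0.002 → t=0.182; u2·a0=0.8582·24.005=20.601; a1+…+a4=16.155 < 20.601 ≤ a1+…+a5=24.005 → R5 fires; G=11 M=4 R=6 P=4
Draw 7: a1=0.864, a2=10.868, a3=1.932, a4=1.236, a5=5.024, a0=19.924; τ=−ln(0.4988)/19.924=0.035 → t=0.217; u2·a0=0.2046·19.924=4.076; a1=0.864 < 4.076 ≤ a1+a2=11.732 → R2 fires; G=10 M=4 R=6 P=4
Draw 8: a1=0.864, a2=9.880, a3=1.932, a4=1.236, a5=5.024, a0=18.936; τ=−ln(0.6398)/18.936=0.024 → t=0.240; u2·a0=0.2326·18.936=4.405; a1=0.864 < 4.405 ≤ a1+a2=10.744 → R2 fires; G=9 M=4 R=6 P=4
Draw 9: a1=0.864, a2=8.892, a3=1.932, a4=1.236, a5=5.024, a0=17.948; τ=−ln(0.5186)/17.948=0.037 → t=0.277; u2·a0=0.9188·17.948=16.491; a1+…+a4=12.924 < 16.491 ≤ a1+…+a5=17.948 → R5 fires; G=11 M=3 R=7 P=3
Draw 10: a1=0.648, a2=8.151, a3=1.449, a4=0.927, a5=2.826, a0=14.001; τ=−ln(0.5234)/14.001=0.046 → t=0.323; u2·a0=0.3875·14.001=5.425; a1=0.648 < 5.425 ≤ a1+a2=8.799 → R2 fires; G=10 M=3 R=7 P=3
Draw 11: a1=0.648, a2=7.410, a3=1.449, a4=0.927, a5=2.826, a0=13.260; τ=−ln(0.7438)/13.260=0.022 → t=0.345; u2·a0=0.9705·13.260=12.869; a1+…+a4=10.434 < 12.869 ≤ a1+…+a5=13.260 → R5 fires; G=12 M=2 R=8 P=2
Draw 12: a1=0.432, a2=5.928, a3=0.966, a4=0.618, a5=1.256, a0=9.200; τ=−ln(0.3310)/9.200=0.120 → t=0.466; u2·a0=0.7998·9.200=7.358; a1+…+a3=7.326 < 7.358 ≤ a1+…+a4=7.944 → R4 fires; G=12 M=4 R=8 P=1
Draw 13: a1=0.216, a2=11.856, a3=0.483, a4=0.309, a5=1.256, a0=14.120; τ=−ln(0.3773)/14.120=0.069 → t=0.535; u2·a0=0.9591·14.120=13.542; a1+…+a4=12.864 < 13.542 ≤ a1+…+a5=14.120 → R5 fires; G=14 M=3 R=9 P=0
Draw 14: a1=0.000, a2=10.374, a3=0.000, a4=0.000, a5=0.000, a0=10.374; τ=−ln(0.5439)/10.374=0.059 → t=0.593 > T=0.57: stop.
At T=0.57: G=14 M=3 R=9 P=0; the largest is G.

Dominant species at T: G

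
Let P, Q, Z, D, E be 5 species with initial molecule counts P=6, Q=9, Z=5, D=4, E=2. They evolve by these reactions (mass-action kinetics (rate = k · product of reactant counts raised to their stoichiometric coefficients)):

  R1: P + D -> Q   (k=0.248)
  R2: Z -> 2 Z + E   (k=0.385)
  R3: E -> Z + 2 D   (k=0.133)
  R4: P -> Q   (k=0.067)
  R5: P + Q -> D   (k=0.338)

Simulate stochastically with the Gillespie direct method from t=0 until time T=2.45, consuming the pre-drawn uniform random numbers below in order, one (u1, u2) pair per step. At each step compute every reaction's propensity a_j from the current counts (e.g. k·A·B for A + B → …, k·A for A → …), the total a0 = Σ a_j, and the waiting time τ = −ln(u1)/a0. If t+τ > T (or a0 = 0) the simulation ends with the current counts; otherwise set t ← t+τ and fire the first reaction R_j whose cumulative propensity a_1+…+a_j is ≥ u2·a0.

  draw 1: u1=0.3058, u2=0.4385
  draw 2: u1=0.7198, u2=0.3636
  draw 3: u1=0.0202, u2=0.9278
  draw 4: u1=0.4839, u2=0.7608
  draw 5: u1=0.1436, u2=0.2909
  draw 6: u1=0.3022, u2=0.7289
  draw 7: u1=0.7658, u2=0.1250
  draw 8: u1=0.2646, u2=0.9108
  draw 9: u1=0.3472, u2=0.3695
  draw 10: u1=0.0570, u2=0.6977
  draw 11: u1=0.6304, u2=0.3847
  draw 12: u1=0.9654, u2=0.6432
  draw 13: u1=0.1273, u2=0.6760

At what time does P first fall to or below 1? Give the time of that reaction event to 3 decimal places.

t=0.000: P=6 Q=9 Z=5 D=4 E=2
Draw 1: a1=5.952, a2=1.925, a3=0.266, a4=0.402, a5=18.252, a0=26.797; τ=−ln(0.3058)/26.797=0.044 → t=0.044; u2·a0=0.4385·26.797=11.750; a1+…+a4=8.545 < 11.750 ≤ a1+…+a5=26.797 → R5 fires; P=5 Q=8 Z=5 D=5 E=2
Draw 2: a1=6.200, a2=1.925, a3=0.266, a4=0.335, a5=13.520, a0=22.246; τ=−ln(0.7198)/22.246=0.015 → t=0.059; u2·a0=0.3636·22.246=8.089; a1=6.200 < 8.089 ≤ a1+a2=8.125 → R2 fires; P=5 Q=8 Z=6 D=5 E=3
Draw 3: a1=6.200, a2=2.310, a3=0.399, a4=0.335, a5=13.520, a0=22.764; τ=−ln(0.0202)/22.764=0.171 → t=0.230; u2·a0=0.9278·22.764=21.120; a1+…+a4=9.244 < 21.120 ≤ a1+…+a5=22.764 → R5 fires; P=4 Q=7 Z=6 D=6 E=3
Draw 4: a1=5.952, a2=2.310, a3=0.399, a4=0.268, a5=9.464, a0=18.393; τ=−ln(0.4839)/18.393=0.039 → t=0.270; u2·a0=0.7608·18.393=13.993; a1+…+a4=8.929 < 13.993 ≤ a1+…+a5=18.393 → R5 fires; P=3 Q=6 Z=6 D=7 E=3
Draw 5: a1=5.208, a2=2.310, a3=0.399, a4=0.201, a5=6.084, a0=14.202; τ=−ln(0.1436)/14.202=0.137 → t=0.407; u2·a0=0.2909·14.202=4.131 ≤ a1=5.208 → R1 fires; P=2 Q=7 Z=6 D=6 E=3
Draw 6: a1=2.976, a2=2.310, a3=0.399, a4=0.134, a5=4.732, a0=10.551; τ=−ln(0.3022)/10.551=0.113 → t=0.520; u2·a0=0.7289·10.551=7.691; a1+…+a4=5.819 < 7.691 ≤ a1+…+a5=10.551 → R5 fires; P=1 Q=6 Z=6 D=7 E=3
Draw 7: a1=1.736, a2=2.310, a3=0.399, a4=0.067, a5=2.028, a0=6.540; τ=−ln(0.7658)/6.540=0.041 → t=0.561; u2·a0=0.1250·6.540=0.818 ≤ a1=1.736 → R1 fires; P=0 Q=7 Z=6 D=6 E=3
Draw 8: a1=0.000, a2=2.310, a3=0.399, a4=0.000, a5=0.000, a0=2.709; τ=−ln(0.2646)/2.709=0.491 → t=1.052; u2·a0=0.9108·2.709=2.467; a1+a2=2.310 < 2.467 ≤ a1+…+a3=2.709 → R3 fires; P=0 Q=7 Z=7 D=8 E=2
Draw 9: a1=0.000, a2=2.695, a3=0.266, a4=0.000, a5=0.000, a0=2.961; τ=−ln(0.3472)/2.961=0.357 → t=1.409; u2·a0=0.3695·2.961=1.094; a1=0.000 < 1.094 ≤ a1+a2=2.695 → R2 fires; P=0 Q=7 Z=8 D=8 E=3
Draw 10: a1=0.000, a2=3.080, a3=0.399, a4=0.000, a5=0.000, a0=3.479; τ=−ln(0.0570)/3.479=0.823 → t=2.232; u2·a0=0.6977·3.479=2.427; a1=0.000 < 2.427 ≤ a1+a2=3.080 → R2 fires; P=0 Q=7 Z=9 D=8 E=4
Draw 11: a1=0.000, a2=3.465, a3=0.532, a4=0.000, a5=0.000, a0=3.997; τ=−ln(0.6304)/3.997=0.115 → t=2.348; u2·a0=0.3847·3.997=1.538; a1=0.000 < 1.538 ≤ a1+a2=3.465 → R2 fires; P=0 Q=7 Z=10 D=8 E=5
Draw 12: a1=0.000, a2=3.850, a3=0.665, a4=0.000, a5=0.000, a0=4.515; τ=−ln(0.9654)/4.515=0.008 → t=2.355; u2·a0=0.6432·4.515=2.904; a1=0.000 < 2.904 ≤ a1+a2=3.850 → R2 fires; P=0 Q=7 Z=11 D=8 E=6
Draw 13: a1=0.000, a2=4.235, a3=0.798, a4=0.000, a5=0.000, a0=5.033; τ=−ln(0.1273)/5.033=0.410 → t=2.765 > T=2.45: stop.
P first becomes ≤ 1 when it reaches 1 at the event at t=0.520.

Threshold first reached at t = 0.520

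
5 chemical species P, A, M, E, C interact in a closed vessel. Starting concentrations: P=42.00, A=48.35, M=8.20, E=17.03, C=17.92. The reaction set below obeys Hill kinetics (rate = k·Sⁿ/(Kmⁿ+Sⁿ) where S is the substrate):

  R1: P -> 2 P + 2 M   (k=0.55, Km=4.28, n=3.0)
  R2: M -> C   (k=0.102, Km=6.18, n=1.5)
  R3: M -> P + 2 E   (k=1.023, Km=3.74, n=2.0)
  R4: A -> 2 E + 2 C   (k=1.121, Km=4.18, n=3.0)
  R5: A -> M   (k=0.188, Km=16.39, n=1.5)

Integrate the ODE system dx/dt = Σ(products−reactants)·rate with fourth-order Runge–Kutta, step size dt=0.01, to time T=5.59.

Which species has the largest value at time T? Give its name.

RK4 with dt=0.01: 559 steps to T=5.59. Trajectory (selected grid times):
t=0.00: P=42.00 A=48.35 M=8.20 E=17.03 C=17.92
t=0.62: P=42.87 A=47.56 M=8.41 E=19.47 C=19.35
t=1.24: P=43.74 A=46.77 M=8.62 E=21.93 C=20.78
t=1.86: P=44.62 A=45.98 M=8.82 E=24.39 C=22.20
t=2.48: P=45.50 A=45.19 M=9.02 E=26.85 C=23.63
t=3.11: P=46.39 A=44.38 M=9.22 E=29.37 C=25.09
t=3.73: P=47.28 A=43.59 M=9.41 E=31.85 C=26.52
t=4.35: P=48.17 A=42.80 M=9.59 E=34.34 C=27.95
t=4.97: P=49.06 A=42.02 M=9.77 E=36.83 C=29.38
t=5.59: P=49.96 A=41.23 M=9.95 E=39.33 C=30.81
At T=5.59: P=49.96 A=41.23 M=9.95 E=39.33 C=30.81; the largest is P.

Dominant species at T: P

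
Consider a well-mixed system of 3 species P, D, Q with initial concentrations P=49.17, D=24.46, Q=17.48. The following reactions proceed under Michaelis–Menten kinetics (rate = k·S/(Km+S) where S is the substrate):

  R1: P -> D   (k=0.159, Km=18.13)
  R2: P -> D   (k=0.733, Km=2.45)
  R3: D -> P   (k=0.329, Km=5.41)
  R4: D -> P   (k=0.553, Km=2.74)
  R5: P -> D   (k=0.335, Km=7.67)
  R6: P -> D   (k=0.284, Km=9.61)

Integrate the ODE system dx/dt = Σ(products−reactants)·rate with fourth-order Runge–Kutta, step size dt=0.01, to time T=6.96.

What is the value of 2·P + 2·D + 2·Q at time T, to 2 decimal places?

Value at T = 182.22

Check how each reaction changes W = 2·P + 2·D + 2·Q (weight of products minus weight of reactants):
R1: P -> D: (2·1) − (2·1) = 2 − 2 = 0
R2: P -> D: (2·1) − (2·1) = 2 − 2 = 0
R3: D -> P: (2·1) − (2·1) = 2 − 2 = 0
R4: D -> P: (2·1) − (2·1) = 2 − 2 = 0
R5: P -> D: (2·1) − (2·1) = 2 − 2 = 0
R6: P -> D: (2·1) − (2·1) = 2 − 2 = 0
Every reaction leaves W unchanged, so W is conserved and no simulation is needed: W(T) = W(0) = 2·49.17 + 2·24.46 + 2·17.48 = 182.22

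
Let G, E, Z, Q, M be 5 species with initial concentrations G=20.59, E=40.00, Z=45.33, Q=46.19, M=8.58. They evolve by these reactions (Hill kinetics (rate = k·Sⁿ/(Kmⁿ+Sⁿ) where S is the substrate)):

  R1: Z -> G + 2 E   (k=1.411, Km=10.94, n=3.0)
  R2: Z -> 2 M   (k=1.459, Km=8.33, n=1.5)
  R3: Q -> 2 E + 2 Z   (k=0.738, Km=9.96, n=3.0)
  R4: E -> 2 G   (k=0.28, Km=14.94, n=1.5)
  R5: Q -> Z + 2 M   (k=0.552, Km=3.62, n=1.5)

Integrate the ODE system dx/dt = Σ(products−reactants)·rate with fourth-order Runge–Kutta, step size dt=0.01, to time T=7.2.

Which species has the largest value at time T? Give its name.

Dominant species at T: E

RK4 with dt=0.01: 720 steps to T=7.2. Trajectory (selected grid times):
t=0.00: G=20.59 E=40.00 Z=45.33 Q=46.19 M=8.58
t=0.80: G=22.07 E=43.21 Z=44.74 Q=45.17 M=11.61
t=1.60: G=23.56 E=46.41 Z=44.14 Q=44.16 M=14.63
t=2.40: G=25.05 E=49.61 Z=43.55 Q=43.14 M=17.65
t=3.20: G=26.55 E=52.81 Z=42.96 Q=42.13 M=20.66
t=4.00: G=28.05 E=56.00 Z=42.37 Q=41.12 M=23.67
t=4.80: G=29.56 E=59.18 Z=41.79 Q=40.10 M=26.68
t=5.60: G=31.06 E=62.36 Z=41.20 Q=39.09 M=29.68
t=6.40: G=32.58 E=65.54 Z=40.61 Q=38.08 M=32.68
t=7.20: G=34.09 E=68.71 Z=40.03 Q=37.08 M=35.67
At T=7.2: G=34.09 E=68.71 Z=40.03 Q=37.08 M=35.67; the largest is E.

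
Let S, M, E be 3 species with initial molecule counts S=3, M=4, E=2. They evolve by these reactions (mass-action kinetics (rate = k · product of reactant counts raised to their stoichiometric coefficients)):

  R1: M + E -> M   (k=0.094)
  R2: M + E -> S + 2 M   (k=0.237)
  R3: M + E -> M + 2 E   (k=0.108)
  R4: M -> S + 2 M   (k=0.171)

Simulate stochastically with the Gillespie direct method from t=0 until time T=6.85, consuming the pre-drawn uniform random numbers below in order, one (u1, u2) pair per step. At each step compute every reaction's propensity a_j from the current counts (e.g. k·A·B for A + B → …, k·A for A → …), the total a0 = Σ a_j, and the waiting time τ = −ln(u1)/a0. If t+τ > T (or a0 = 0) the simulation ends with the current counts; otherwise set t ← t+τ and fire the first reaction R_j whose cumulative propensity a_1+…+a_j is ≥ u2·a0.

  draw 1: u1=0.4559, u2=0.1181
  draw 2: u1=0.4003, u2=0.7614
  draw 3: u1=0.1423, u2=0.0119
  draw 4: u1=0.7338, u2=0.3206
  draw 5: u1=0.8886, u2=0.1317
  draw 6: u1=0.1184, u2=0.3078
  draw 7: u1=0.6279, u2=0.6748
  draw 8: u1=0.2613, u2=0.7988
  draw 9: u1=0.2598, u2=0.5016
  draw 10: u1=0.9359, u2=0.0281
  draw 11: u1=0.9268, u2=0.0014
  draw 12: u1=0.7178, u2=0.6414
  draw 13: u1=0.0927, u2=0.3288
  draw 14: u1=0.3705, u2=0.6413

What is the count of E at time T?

t=0.000: S=3 M=4 E=2
Draw 1: a1=0.752, a2=1.896, a3=0.864, a4=0.684, a0=4.196; τ=−ln(0.4559)/4.196=0.187 → t=0.187; u2·a0=0.1181·4.196=0.496 ≤ a1=0.752 → R1 fires; S=3 M=4 E=1
Draw 2: a1=0.376, a2=0.948, a3=0.432, a4=0.684, a0=2.440; τ=−ln(0.4003)/2.440=0.375 → t=0.562; u2·a0=0.7614·2.440=1.858; a1+…+a3=1.756 < 1.858 ≤ a1+…+a4=2.440 → R4 fires; S=4 M=5 E=1
Draw 3: a1=0.470, a2=1.185, a3=0.540, a4=0.855, a0=3.050; τ=−ln(0.1423)/3.050=0.639 → t=1.202; u2·a0=0.0119·3.050=0.036 ≤ a1=0.470 → R1 fires; S=4 M=5 E=0
Draw 4: a1=0.000, a2=0.000, a3=0.000, a4=0.855, a0=0.855; τ=−ln(0.7338)/0.855=0.362 → t=1.564; u2·a0=0.3206·0.855=0.274; a1+…+a3=0.000 < 0.274 ≤ a1+…+a4=0.855 → R4 fires; S=5 M=6 E=0
Draw 5: a1=0.000, a2=0.000, a3=0.000, a4=1.026, a0=1.026; τ=−ln(0.8886)/1.026=0.115 → t=1.679; u2·a0=0.1317·1.026=0.135; a1+…+a3=0.000 < 0.135 ≤ a1+…+a4=1.026 → R4 fires; S=6 M=7 E=0
Draw 6: a1=0.000, a2=0.000, a3=0.000, a4=1.197, a0=1.197; τ=−ln(0.1184)/1.197=1.783 → t=3.461; u2·a0=0.3078·1.197=0.368; a1+…+a3=0.000 < 0.368 ≤ a1+…+a4=1.197 → R4 fires; S=7 M=8 E=0
Draw 7: a1=0.000, a2=0.000, a3=0.000, a4=1.368, a0=1.368; τ=−ln(0.6279)/1.368=0.340 → t=3.802; u2·a0=0.6748·1.368=0.923; a1+…+a3=0.000 < 0.923 ≤ a1+…+a4=1.368 → R4 fires; S=8 M=9 E=0
Draw 8: a1=0.000, a2=0.000, a3=0.000, a4=1.539, a0=1.539; τ=−ln(0.2613)/1.539=0.872 → t=4.674; u2·a0=0.7988·1.539=1.229; a1+…+a3=0.000 < 1.229 ≤ a1+…+a4=1.539 → R4 fires; S=9 M=10 E=0
Draw 9: a1=0.000, a2=0.000, a3=0.000, a4=1.710, a0=1.710; τ=−ln(0.2598)/1.710=0.788 → t=5.462; u2·a0=0.5016·1.710=0.858; a1+…+a3=0.000 < 0.858 ≤ a1+…+a4=1.710 → R4 fires; S=10 M=11 E=0
Draw 10: a1=0.000, a2=0.000, a3=0.000, a4=1.881, a0=1.881; τ=−ln(0.9359)/1.881=0.035 → t=5.497; u2·a0=0.0281·1.881=0.053; a1+…+a3=0.000 < 0.053 ≤ a1+…+a4=1.881 → R4 fires; S=11 M=12 E=0
Draw 11: a1=0.000, a2=0.000, a3=0.000, a4=2.052, a0=2.052; τ=−ln(0.9268)/2.052=0.037 → t=5.534; u2·a0=0.0014·2.052=0.003; a1+…+a3=0.000 < 0.003 ≤ a1+…+a4=2.052 → R4 fires; S=12 M=13 E=0
Draw 12: a1=0.000, a2=0.000, a3=0.000, a4=2.223, a0=2.223; τ=−ln(0.7178)/2.223=0.149 → t=5.683; u2·a0=0.6414·2.223=1.426; a1+…+a3=0.000 < 1.426 ≤ a1+…+a4=2.223 → R4 fires; S=13 M=14 E=0
Draw 13: a1=0.000, a2=0.000, a3=0.000, a4=2.394, a0=2.394; τ=−ln(0.0927)/2.394=0.993 → t=6.677; u2·a0=0.3288·2.394=0.787; a1+…+a3=0.000 < 0.787 ≤ a1+…+a4=2.394 → R4 fires; S=14 M=15 E=0
Draw 14: a1=0.000, a2=0.000, a3=0.000, a4=2.565, a0=2.565; τ=−ln(0.3705)/2.565=0.387 → t=7.064 > T=6.85: stop.
Read off E at T=6.85: 0

E at T = 0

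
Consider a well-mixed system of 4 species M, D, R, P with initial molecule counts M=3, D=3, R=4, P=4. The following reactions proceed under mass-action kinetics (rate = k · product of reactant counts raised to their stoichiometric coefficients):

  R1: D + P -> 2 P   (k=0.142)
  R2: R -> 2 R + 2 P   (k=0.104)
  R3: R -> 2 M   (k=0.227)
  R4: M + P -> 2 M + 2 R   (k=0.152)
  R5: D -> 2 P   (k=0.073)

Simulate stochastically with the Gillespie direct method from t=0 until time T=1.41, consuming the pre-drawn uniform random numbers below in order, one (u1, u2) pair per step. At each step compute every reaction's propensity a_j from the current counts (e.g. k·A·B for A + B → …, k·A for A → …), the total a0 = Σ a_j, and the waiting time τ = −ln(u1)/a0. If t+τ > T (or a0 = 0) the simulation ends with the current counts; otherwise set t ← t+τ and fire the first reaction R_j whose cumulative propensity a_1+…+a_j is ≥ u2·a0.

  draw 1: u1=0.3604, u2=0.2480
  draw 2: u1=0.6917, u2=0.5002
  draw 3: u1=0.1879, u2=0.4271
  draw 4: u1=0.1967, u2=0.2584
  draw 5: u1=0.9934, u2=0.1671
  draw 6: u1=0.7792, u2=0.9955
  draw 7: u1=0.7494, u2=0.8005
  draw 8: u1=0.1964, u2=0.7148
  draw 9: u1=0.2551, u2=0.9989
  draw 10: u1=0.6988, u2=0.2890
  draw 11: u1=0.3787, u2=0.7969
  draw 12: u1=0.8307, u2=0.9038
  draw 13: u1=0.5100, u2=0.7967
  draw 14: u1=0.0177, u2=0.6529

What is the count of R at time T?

t=0.000: M=3 D=3 R=4 P=4
Draw 1: a1=1.704, a2=0.416, a3=0.908, a4=1.824, a5=0.219, a0=5.071; τ=−ln(0.3604)/5.071=0.201 → t=0.201; u2·a0=0.2480·5.071=1.258 ≤ a1=1.704 → R1 fires; M=3 D=2 R=4 P=5
Draw 2: a1=1.420, a2=0.416, a3=0.908, a4=2.280, a5=0.146, a0=5.170; τ=−ln(0.6917)/5.170=0.071 → t=0.273; u2·a0=0.5002·5.170=2.586; a1+a2=1.836 < 2.586 ≤ a1+…+a3=2.744 → R3 fires; M=5 D=2 R=3 P=5
Draw 3: a1=1.420, a2=0.312, a3=0.681, a4=3.800, a5=0.146, a0=6.359; τ=−ln(0.1879)/6.359=0.263 → t=0.535; u2·a0=0.4271·6.359=2.716; a1+…+a3=2.413 < 2.716 ≤ a1+…+a4=6.213 → R4 fires; M=6 D=2 R=5 P=4
Draw 4: a1=1.136, a2=0.520, a3=1.135, a4=3.648, a5=0.146, a0=6.585; τ=−ln(0.1967)/6.585=0.247 → t=0.782; u2·a0=0.2584·6.585=1.702; a1+a2=1.656 < 1.702 ≤ a1+…+a3=2.791 → R3 fires; M=8 D=2 R=4 P=4
Draw 5: a1=1.136, a2=0.416, a3=0.908, a4=4.864, a5=0.146, a0=7.470; τ=−ln(0.9934)/7.470=0.001 → t=0.783; u2·a0=0.1671·7.470=1.248; a1=1.136 < 1.248 ≤ a1+a2=1.552 → R2 fires; M=8 D=2 R=5 P=6
Draw 6: a1=1.704, a2=0.520, a3=1.135, a4=7.296, a5=0.146, a0=10.801; τ=−ln(0.7792)/10.801=0.023 → t=0.806; u2·a0=0.9955·10.801=10.752; a1+…+a4=10.655 < 10.752 ≤ a1+…+a5=10.801 → R5 fires; M=8 D=1 R=5 P=8
Draw 7: a1=1.136, a2=0.520, a3=1.135, a4=9.728, a5=0.073, a0=12.592; τ=−ln(0.7494)/12.592=0.023 → t=0.829; u2·a0=0.8005·12.592=10.080; a1+…+a3=2.791 < 10.080 ≤ a1+…+a4=12.519 → R4 fires; M=9 D=1 R=7 P=7
Draw 8: a1=0.994, a2=0.728, a3=1.589, a4=9.576, a5=0.073, a0=12.960; τ=−ln(0.1964)/12.960=0.126 → t=0.955; u2·a0=0.7148·12.960=9.264; a1+…+a3=3.311 < 9.264 ≤ a1+…+a4=12.887 → R4 fires; M=10 D=1 R=9 P=6
Draw 9: a1=0.852, a2=0.936, a3=2.043, a4=9.120, a5=0.073, a0=13.024; τ=−ln(0.2551)/13.024=0.105 → t=1.060; u2·a0=0.9989·13.024=13.010; a1+…+a4=12.951 < 13.010 ≤ a1+…+a5=13.024 → R5 fires; M=10 D=0 R=9 P=8
Draw 10: a1=0.000, a2=0.936, a3=2.043, a4=12.160, a5=0.000, a0=15.139; τ=−ln(0.6988)/15.139=0.024 → t=1.083; u2·a0=0.2890·15.139=4.375; a1+…+a3=2.979 < 4.375 ≤ a1+…+a4=15.139 → R4 fires; M=11 D=0 R=11 P=7
Draw 11: a1=0.000, a2=1.144, a3=2.497, a4=11.704, a5=0.000, a0=15.345; τ=−ln(0.3787)/15.345=0.063 → t=1.147; u2·a0=0.7969·15.345=12.228; a1+…+a3=3.641 < 12.228 ≤ a1+…+a4=15.345 → R4 fires; M=12 D=0 R=13 P=6
Draw 12: a1=0.000, a2=1.352, a3=2.951, a4=10.944, a5=0.000, a0=15.247; τ=−ln(0.8307)/15.247=0.012 → t=1.159; u2·a0=0.9038·15.247=13.780; a1+…+a3=4.303 < 13.780 ≤ a1+…+a4=15.247 → R4 fires; M=13 D=0 R=15 P=5
Draw 13: a1=0.000, a2=1.560, a3=3.405, a4=9.880, a5=0.000, a0=14.845; τ=−ln(0.5100)/14.845=0.045 → t=1.204; u2·a0=0.7967·14.845=11.827; a1+…+a3=4.965 < 11.827 ≤ a1+…+a4=14.845 → R4 fires; M=14 D=0 R=17 P=4
Draw 14: a1=0.000, a2=1.768, a3=3.859, a4=8.512, a5=0.000, a0=14.139; τ=−ln(0.0177)/14.139=0.285 → t=1.490 > T=1.41: stop.
Read off R at T=1.41: 17

R at T = 17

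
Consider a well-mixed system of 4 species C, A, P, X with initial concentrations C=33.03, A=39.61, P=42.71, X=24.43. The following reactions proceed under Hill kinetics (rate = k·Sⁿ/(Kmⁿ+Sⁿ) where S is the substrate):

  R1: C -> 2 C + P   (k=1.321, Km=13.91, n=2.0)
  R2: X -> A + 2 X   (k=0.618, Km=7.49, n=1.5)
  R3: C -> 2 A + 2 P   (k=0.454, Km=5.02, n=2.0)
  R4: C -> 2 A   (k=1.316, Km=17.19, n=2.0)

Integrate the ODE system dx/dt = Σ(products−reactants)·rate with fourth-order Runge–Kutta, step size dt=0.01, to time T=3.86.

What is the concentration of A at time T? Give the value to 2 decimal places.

RK4 with dt=0.01: 386 steps to T=3.86. Trajectory (selected grid times):
t=0.00: C=33.03 A=39.61 P=42.71 X=24.43
t=0.43: C=32.88 A=41.11 P=43.57 X=24.66
t=0.86: C=32.72 A=42.61 P=44.44 X=24.89
t=1.29: C=32.57 A=44.10 P=45.30 X=25.11
t=1.72: C=32.42 A=45.60 P=46.16 X=25.34
t=2.14: C=32.27 A=47.05 P=47.00 X=25.57
t=2.57: C=32.12 A=48.55 P=47.86 X=25.80
t=3.00: C=31.96 A=50.04 P=48.72 X=26.03
t=3.43: C=31.81 A=51.52 P=49.58 X=26.26
t=3.86: C=31.66 A=53.01 P=50.44 X=26.49
Read off A at T=3.86: 53.01

A at T = 53.01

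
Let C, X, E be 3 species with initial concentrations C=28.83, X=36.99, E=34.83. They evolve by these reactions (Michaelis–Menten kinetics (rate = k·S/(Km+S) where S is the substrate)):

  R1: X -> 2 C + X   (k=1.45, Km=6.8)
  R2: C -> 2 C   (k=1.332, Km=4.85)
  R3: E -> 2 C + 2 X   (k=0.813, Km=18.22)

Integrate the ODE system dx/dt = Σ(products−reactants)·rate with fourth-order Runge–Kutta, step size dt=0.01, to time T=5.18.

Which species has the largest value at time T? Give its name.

RK4 with dt=0.01: 518 steps to T=5.18. Trajectory (selected grid times):
t=0.00: C=28.83 X=36.99 E=34.83
t=0.58: C=31.54 X=37.61 E=34.52
t=1.15: C=34.21 X=38.21 E=34.22
t=1.73: C=36.93 X=38.83 E=33.91
t=2.30: C=39.61 X=39.43 E=33.61
t=2.88: C=42.35 X=40.04 E=33.30
t=3.45: C=45.05 X=40.64 E=33.01
t=4.03: C=47.80 X=41.25 E=32.70
t=4.60: C=50.50 X=41.84 E=32.41
t=5.18: C=53.26 X=42.44 E=32.10
At T=5.18: C=53.26 X=42.44 E=32.10; the largest is C.

Dominant species at T: C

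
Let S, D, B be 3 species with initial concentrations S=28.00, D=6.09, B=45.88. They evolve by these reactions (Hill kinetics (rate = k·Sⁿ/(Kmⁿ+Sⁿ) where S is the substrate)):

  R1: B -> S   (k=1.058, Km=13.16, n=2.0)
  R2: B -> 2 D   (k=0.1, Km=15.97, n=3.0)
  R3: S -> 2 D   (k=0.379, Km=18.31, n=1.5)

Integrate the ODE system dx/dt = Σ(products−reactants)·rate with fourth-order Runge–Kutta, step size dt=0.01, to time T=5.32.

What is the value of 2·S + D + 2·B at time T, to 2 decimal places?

Check how each reaction changes W = 2·S + D + 2·B (weight of products minus weight of reactants):
R1: B -> S: (2·1) − (2·1) = 2 − 2 = 0
R2: B -> 2 D: (1·2) − (2·1) = 2 − 2 = 0
R3: S -> 2 D: (1·2) − (2·1) = 2 − 2 = 0
Every reaction leaves W unchanged, so W is conserved and no simulation is needed: W(T) = W(0) = 2·28.00 + 6.09 + 2·45.88 = 153.85

Value at T = 153.85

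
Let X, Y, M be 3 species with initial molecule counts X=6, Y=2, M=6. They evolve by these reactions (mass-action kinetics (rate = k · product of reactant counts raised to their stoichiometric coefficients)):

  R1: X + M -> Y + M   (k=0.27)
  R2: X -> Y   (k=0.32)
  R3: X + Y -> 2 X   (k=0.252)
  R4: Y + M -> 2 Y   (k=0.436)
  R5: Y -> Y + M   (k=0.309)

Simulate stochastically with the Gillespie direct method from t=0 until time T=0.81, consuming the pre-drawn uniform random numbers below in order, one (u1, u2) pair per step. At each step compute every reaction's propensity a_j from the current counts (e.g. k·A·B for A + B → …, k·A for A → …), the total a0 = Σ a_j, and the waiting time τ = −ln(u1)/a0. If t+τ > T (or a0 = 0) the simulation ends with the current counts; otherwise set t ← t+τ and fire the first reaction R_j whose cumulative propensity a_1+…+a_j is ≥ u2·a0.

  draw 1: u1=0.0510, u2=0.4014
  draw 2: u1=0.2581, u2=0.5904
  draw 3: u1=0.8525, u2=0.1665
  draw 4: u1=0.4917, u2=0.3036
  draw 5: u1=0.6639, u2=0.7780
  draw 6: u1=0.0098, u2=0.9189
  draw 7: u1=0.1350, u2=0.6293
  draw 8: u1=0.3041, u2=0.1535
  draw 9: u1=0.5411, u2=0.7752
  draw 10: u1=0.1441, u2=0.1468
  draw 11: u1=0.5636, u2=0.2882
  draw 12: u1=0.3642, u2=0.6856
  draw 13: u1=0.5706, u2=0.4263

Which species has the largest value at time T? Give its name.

Dominant species at T: Y

t=0.000: X=6 Y=2 M=6
Draw 1: a1=9.720, a2=1.920, a3=3.024, a4=5.232, a5=0.618, a0=20.514; τ=−ln(0.0510)/20.514=0.145 → t=0.145; u2·a0=0.4014·20.514=8.234 ≤ a1=9.720 → R1 fires; X=5 Y=3 M=6
Draw 2: a1=8.100, a2=1.600, a3=3.780, a4=7.848, a5=0.927, a0=22.255; τ=−ln(0.2581)/22.255=0.061 → t=0.206; u2·a0=0.5904·22.255=13.139; a1+a2=9.700 < 13.139 ≤ a1+…+a3=13.480 → R3 fires; X=6 Y=2 M=6
Draw 3: a1=9.720, a2=1.920, a3=3.024, a4=5.232, a5=0.618, a0=20.514; τ=−ln(0.8525)/20.514=0.008 → t=0.214; u2·a0=0.1665·20.514=3.416 ≤ a1=9.720 → R1 fires; X=5 Y=3 M=6
Draw 4: a1=8.100, a2=1.600, a3=3.780, a4=7.848, a5=0.927, a0=22.255; τ=−ln(0.4917)/22.255=0.032 → t=0.246; u2·a0=0.3036·22.255=6.757 ≤ a1=8.100 → R1 fires; X=4 Y=4 M=6
Draw 5: a1=6.480, a2=1.280, a3=4.032, a4=10.464, a5=1.236, a0=23.492; τ=−ln(0.6639)/23.492=0.017 → t=0.263; u2·a0=0.7780·23.492=18.277; a1+…+a3=11.792 < 18.277 ≤ a1+…+a4=22.256 → R4 fires; X=4 Y=5 M=5
Draw 6: a1=5.400, a2=1.280, a3=5.040, a4=10.900, a5=1.545, a0=24.165; τ=−ln(0.0098)/24.165=0.191 → t=0.454; u2·a0=0.9189·24.165=22.205; a1+…+a3=11.720 < 22.205 ≤ a1+…+a4=22.620 → R4 fires; X=4 Y=6 M=4
Draw 7: a1=4.320, a2=1.280, a3=6.048, a4=10.464, a5=1.854, a0=23.966; τ=−ln(0.1350)/23.966=0.084 → t=0.538; u2·a0=0.6293·23.966=15.082; a1+…+a3=11.648 < 15.082 ≤ a1+…+a4=22.112 → R4 fires; X=4 Y=7 M=3
Draw 8: a1=3.240, a2=1.280, a3=7.056, a4=9.156, a5=2.163, a0=22.895; τ=−ln(0.3041)/22.895=0.052 → t=0.590; u2·a0=0.1535·22.895=3.514; a1=3.240 < 3.514 ≤ a1+a2=4.520 → R2 fires; X=3 Y=8 M=3
Draw 9: a1=2.430, a2=0.960, a3=6.048, a4=10.464, a5=2.472, a0=22.374; τ=−ln(0.5411)/22.374=0.027 → t=0.617; u2·a0=0.7752·22.374=17.344; a1+…+a3=9.438 < 17.344 ≤ a1+…+a4=19.902 → R4 fires; X=3 Y=9 M=2
Draw 10: a1=1.620, a2=0.960, a3=6.804, a4=7.848, a5=2.781, a0=20.013; τ=−ln(0.1441)/20.013=0.097 → t=0.714; u2·a0=0.1468·20.013=2.938; a1+a2=2.580 < 2.938 ≤ a1+…+a3=9.384 → R3 fires; X=4 Y=8 M=2
Draw 11: a1=2.160, a2=1.280, a3=8.064, a4=6.976, a5=2.472, a0=20.952; τ=−ln(0.5636)/20.952=0.027 → t=0.742; u2·a0=0.2882·20.952=6.038; a1+a2=3.440 < 6.038 ≤ a1+…+a3=11.504 → R3 fires; X=5 Y=7 M=2
Draw 12: a1=2.700, a2=1.600, a3=8.820, a4=6.104, a5=2.163, a0=21.387; τ=−ln(0.3642)/21.387=0.047 → t=0.789; u2·a0=0.6856·21.387=14.663; a1+…+a3=13.120 < 14.663 ≤ a1+…+a4=19.224 → R4 fires; X=5 Y=8 M=1
Draw 13: a1=1.350, a2=1.600, a3=10.080, a4=3.488, a5=2.472, a0=18.990; τ=−ln(0.5706)/18.990=0.030 → t=0.818 > T=0.81: stop.
At T=0.81: X=5 Y=8 M=1; the largest is Y.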